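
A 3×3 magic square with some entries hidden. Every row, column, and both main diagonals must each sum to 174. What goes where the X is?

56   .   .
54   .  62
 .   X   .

50

Row 2 must total 174; the given cells sum to 116, so (2,2) = 58.
From column 1, 174 − (56 + 54) gives (3,1) = 64.
The remaining cell in main diagonal is (3,3) = 174 − 114 = 60.
Anti-diagonal needs 174; the known cells sum to 122, so (1,3) = 52.
Row 1 needs 174; the known cells sum to 108, so (1,2) = 66.
Row 3 must total 174; the given cells sum to 124, so (3,2) = 50.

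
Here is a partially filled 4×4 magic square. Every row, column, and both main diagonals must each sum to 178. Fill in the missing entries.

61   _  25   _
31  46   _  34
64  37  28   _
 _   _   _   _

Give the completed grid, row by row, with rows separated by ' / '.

Row 2 must total 178; the given cells sum to 111, so (2,3) = 67.
Row 3 must total 178; the given cells sum to 129, so (3,4) = 49.
Column 1 needs 178; the known cells sum to 156, so (4,1) = 22.
Using column 3: 25 + 67 + 28 + ? → (4,3) = 178 − 120 = 58.
Main diagonal needs 178; the known cells sum to 135, so (4,4) = 43.
Anti-diagonal must total 178; the given cells sum to 126, so (1,4) = 52.
The remaining cell in row 1 is (1,2) = 178 − 138 = 40.
From row 4, 178 − (22 + 58 + 43) gives (4,2) = 55.

61 40 25 52 / 31 46 67 34 / 64 37 28 49 / 22 55 58 43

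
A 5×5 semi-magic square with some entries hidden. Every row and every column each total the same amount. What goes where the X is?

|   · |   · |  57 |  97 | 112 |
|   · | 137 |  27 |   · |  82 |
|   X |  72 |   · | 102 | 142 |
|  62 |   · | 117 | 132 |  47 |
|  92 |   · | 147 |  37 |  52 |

Column 5 is complete and sums to 435; that is the magic constant.
Row 4: 62 + 117 + 132 + 47 + ? = 435, so (4,2) = 77.
From row 5, 435 − (92 + 147 + 37 + 52) gives (5,2) = 107.
From column 2, 435 − (137 + 72 + 77 + 107) gives (1,2) = 42.
From column 3, 435 − (57 + 27 + 117 + 147) gives (3,3) = 87.
Using column 4: 97 + 102 + 132 + 37 + ? → (2,4) = 435 − 368 = 67.
From row 1, 435 − (42 + 57 + 97 + 112) gives (1,1) = 127.
From row 2, 435 − (137 + 27 + 67 + 82) gives (2,1) = 122.
Row 3 must total 435; the given cells sum to 403, so (3,1) = 32.

32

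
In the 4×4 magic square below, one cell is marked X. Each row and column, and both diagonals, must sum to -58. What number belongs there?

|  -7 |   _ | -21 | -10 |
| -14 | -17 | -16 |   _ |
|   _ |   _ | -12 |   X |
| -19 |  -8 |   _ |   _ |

Using row 1: -7 + (-21) + (-10) + ? → (1,2) = -58 − (-38) = -20.
Row 2 needs -58; the known cells sum to -47, so (2,4) = -11.
Column 1 needs -58; the known cells sum to -40, so (3,1) = -18.
Using column 2: -20 + (-17) + (-8) + ? → (3,2) = -58 − (-45) = -13.
Column 3 must total -58; the given cells sum to -49, so (4,3) = -9.
The remaining cell in main diagonal is (4,4) = -58 − (-36) = -22.
Using row 3: -18 + (-13) + (-12) + ? → (3,4) = -58 − (-43) = -15.

-15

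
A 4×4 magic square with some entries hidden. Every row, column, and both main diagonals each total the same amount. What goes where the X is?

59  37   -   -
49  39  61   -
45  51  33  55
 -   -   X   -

43

Row 3 is complete and sums to 184; that is the magic constant.
Row 2 must total 184; the given cells sum to 149, so (2,4) = 35.
Column 1 must total 184; the given cells sum to 153, so (4,1) = 31.
Using column 2: 37 + 39 + 51 + ? → (4,2) = 184 − 127 = 57.
The remaining cell in main diagonal is (4,4) = 184 − 131 = 53.
Anti-diagonal needs 184; the known cells sum to 143, so (1,4) = 41.
Row 1: 59 + 37 + 41 + ? = 184, so (1,3) = 47.
Using row 4: 31 + 57 + 53 + ? → (4,3) = 184 − 141 = 43.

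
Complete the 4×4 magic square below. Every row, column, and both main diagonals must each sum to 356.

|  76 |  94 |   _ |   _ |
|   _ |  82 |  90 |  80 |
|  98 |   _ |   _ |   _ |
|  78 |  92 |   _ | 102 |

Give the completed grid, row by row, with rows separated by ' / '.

76 94 86 100 / 104 82 90 80 / 98 88 96 74 / 78 92 84 102

Row 2 needs 356; the known cells sum to 252, so (2,1) = 104.
From row 4, 356 − (78 + 92 + 102) gives (4,3) = 84.
From column 2, 356 − (94 + 82 + 92) gives (3,2) = 88.
Main diagonal must total 356; the given cells sum to 260, so (3,3) = 96.
Using anti-diagonal: 90 + 88 + 78 + ? → (1,4) = 356 − 256 = 100.
The remaining cell in row 1 is (1,3) = 356 − 270 = 86.
The remaining cell in row 3 is (3,4) = 356 − 282 = 74.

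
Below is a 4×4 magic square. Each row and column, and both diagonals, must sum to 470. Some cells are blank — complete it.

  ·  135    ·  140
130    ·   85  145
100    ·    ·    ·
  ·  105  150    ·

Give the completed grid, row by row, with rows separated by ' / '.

115 135 80 140 / 130 110 85 145 / 100 120 155 95 / 125 105 150 90

Using row 2: 130 + 85 + 145 + ? → (2,2) = 470 − 360 = 110.
Using column 2: 135 + 110 + 105 + ? → (3,2) = 470 − 350 = 120.
Anti-diagonal: 140 + 85 + 120 + ? = 470, so (4,1) = 125.
Row 4 needs 470; the known cells sum to 380, so (4,4) = 90.
The remaining cell in column 1 is (1,1) = 470 − 355 = 115.
Using column 4: 140 + 145 + 90 + ? → (3,4) = 470 − 375 = 95.
The remaining cell in main diagonal is (3,3) = 470 − 315 = 155.
The remaining cell in row 1 is (1,3) = 470 − 390 = 80.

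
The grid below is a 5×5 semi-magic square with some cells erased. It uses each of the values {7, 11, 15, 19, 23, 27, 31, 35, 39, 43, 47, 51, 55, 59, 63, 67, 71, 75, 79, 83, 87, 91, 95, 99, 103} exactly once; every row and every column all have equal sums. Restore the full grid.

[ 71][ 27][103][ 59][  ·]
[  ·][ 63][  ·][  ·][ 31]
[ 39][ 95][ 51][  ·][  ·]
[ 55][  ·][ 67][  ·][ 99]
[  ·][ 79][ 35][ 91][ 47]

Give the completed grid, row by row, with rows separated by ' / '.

71 27 103 59 15 / 87 63 19 75 31 / 39 95 51 7 83 / 55 11 67 43 99 / 23 79 35 91 47

The 25 entries sum to 1375, so each line sums to 1375/5 = 275.
The remaining cell in row 1 is (1,5) = 275 − 260 = 15.
Row 5 needs 275; the known cells sum to 252, so (5,1) = 23.
Column 1 must total 275; the given cells sum to 188, so (2,1) = 87.
Using column 2: 27 + 63 + 95 + 79 + ? → (4,2) = 275 − 264 = 11.
Column 3 must total 275; the given cells sum to 256, so (2,3) = 19.
Column 5 needs 275; the known cells sum to 192, so (3,5) = 83.
Row 2: 87 + 63 + 19 + 31 + ? = 275, so (2,4) = 75.
The remaining cell in row 3 is (3,4) = 275 − 268 = 7.
Using row 4: 55 + 11 + 67 + 99 + ? → (4,4) = 275 − 232 = 43.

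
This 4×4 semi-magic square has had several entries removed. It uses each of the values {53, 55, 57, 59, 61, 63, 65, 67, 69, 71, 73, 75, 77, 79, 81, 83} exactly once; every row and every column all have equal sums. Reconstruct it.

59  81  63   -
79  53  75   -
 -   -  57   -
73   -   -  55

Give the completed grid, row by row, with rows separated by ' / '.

The 16 entries sum to 1088, so each line sums to 1088/4 = 272.
Row 1 needs 272; the known cells sum to 203, so (1,4) = 69.
Row 2 must total 272; the given cells sum to 207, so (2,4) = 65.
Using column 1: 59 + 79 + 73 + ? → (3,1) = 272 − 211 = 61.
From column 3, 272 − (63 + 75 + 57) gives (4,3) = 77.
Column 4 needs 272; the known cells sum to 189, so (3,4) = 83.
Using row 3: 61 + 57 + 83 + ? → (3,2) = 272 − 201 = 71.
The remaining cell in row 4 is (4,2) = 272 − 205 = 67.

59 81 63 69 / 79 53 75 65 / 61 71 57 83 / 73 67 77 55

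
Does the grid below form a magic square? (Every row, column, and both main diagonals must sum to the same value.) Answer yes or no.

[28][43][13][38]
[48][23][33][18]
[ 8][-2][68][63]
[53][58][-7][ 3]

Row 1: 28 + 43 + 13 + 38 = 122.
Row 2: 48 + 23 + 33 + 18 = 122.
Row 3: 8 + (-2) + 68 + 63 = 137.
Row 4: 53 + 58 + (-7) + 3 = 107.
Column 1: 28 + 48 + 8 + 53 = 137.
Column 2: 43 + 23 + (-2) + 58 = 122.
Column 3: 13 + 33 + 68 + (-7) = 107.
Column 4: 38 + 18 + 63 + 3 = 122.
Main diagonal: 28 + 23 + 68 + 3 = 122.
Anti-diagonal: 38 + 33 + (-2) + 53 = 122.

No — column 3 sums to 107 but column 2 sums to 122.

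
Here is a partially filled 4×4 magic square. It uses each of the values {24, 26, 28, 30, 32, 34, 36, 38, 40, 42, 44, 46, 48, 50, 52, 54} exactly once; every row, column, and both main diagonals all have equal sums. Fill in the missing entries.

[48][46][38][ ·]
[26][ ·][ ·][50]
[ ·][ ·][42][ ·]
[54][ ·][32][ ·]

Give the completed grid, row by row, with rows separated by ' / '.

The 16 entries sum to 624, so each line sums to 624/4 = 156.
From row 1, 156 − (48 + 46 + 38) gives (1,4) = 24.
Column 1: 48 + 26 + 54 + ? = 156, so (3,1) = 28.
From column 3, 156 − (38 + 42 + 32) gives (2,3) = 44.
Anti-diagonal needs 156; the known cells sum to 122, so (3,2) = 34.
Row 2 needs 156; the known cells sum to 120, so (2,2) = 36.
Row 3: 28 + 34 + 42 + ? = 156, so (3,4) = 52.
Column 2 needs 156; the known cells sum to 116, so (4,2) = 40.
Using column 4: 24 + 50 + 52 + ? → (4,4) = 156 − 126 = 30.

48 46 38 24 / 26 36 44 50 / 28 34 42 52 / 54 40 32 30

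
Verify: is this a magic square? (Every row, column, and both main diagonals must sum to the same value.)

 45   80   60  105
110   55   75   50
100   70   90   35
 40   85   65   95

Row 1: 45 + 80 + 60 + 105 = 290.
Row 2: 110 + 55 + 75 + 50 = 290.
Row 3: 100 + 70 + 90 + 35 = 295.
Row 4: 40 + 85 + 65 + 95 = 285.
Column 1: 45 + 110 + 100 + 40 = 295.
Column 2: 80 + 55 + 70 + 85 = 290.
Column 3: 60 + 75 + 90 + 65 = 290.
Column 4: 105 + 50 + 35 + 95 = 285.
Main diagonal: 45 + 55 + 90 + 95 = 285.
Anti-diagonal: 105 + 75 + 70 + 40 = 290.

No — row 4 sums to 285 but column 2 sums to 290.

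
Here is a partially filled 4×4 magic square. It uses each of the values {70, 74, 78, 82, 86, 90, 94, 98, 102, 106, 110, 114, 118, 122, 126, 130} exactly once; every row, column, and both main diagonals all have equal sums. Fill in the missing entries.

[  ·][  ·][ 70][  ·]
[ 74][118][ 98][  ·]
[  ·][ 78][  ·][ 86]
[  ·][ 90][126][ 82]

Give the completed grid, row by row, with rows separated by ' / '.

The 16 entries sum to 1600, so each line sums to 1600/4 = 400.
Row 2: 74 + 118 + 98 + ? = 400, so (2,4) = 110.
From row 4, 400 − (90 + 126 + 82) gives (4,1) = 102.
From column 2, 400 − (118 + 78 + 90) gives (1,2) = 114.
Column 3 needs 400; the known cells sum to 294, so (3,3) = 106.
Using column 4: 110 + 86 + 82 + ? → (1,4) = 400 − 278 = 122.
Using main diagonal: 118 + 106 + 82 + ? → (1,1) = 400 − 306 = 94.
Row 3: 78 + 106 + 86 + ? = 400, so (3,1) = 130.

94 114 70 122 / 74 118 98 110 / 130 78 106 86 / 102 90 126 82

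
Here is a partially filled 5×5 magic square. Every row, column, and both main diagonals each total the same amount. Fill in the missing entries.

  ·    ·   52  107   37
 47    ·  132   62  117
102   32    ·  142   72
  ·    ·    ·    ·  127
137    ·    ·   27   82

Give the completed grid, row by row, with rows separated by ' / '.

92 147 52 107 37 / 47 77 132 62 117 / 102 32 87 142 72 / 57 112 42 97 127 / 137 67 122 27 82

Column 5 is already complete: 37 + 117 + 72 + 127 + 82 = 435, so that is the magic constant.
Row 2 must total 435; the given cells sum to 358, so (2,2) = 77.
Row 3 must total 435; the given cells sum to 348, so (3,3) = 87.
Column 4 needs 435; the known cells sum to 338, so (4,4) = 97.
The remaining cell in main diagonal is (1,1) = 435 − 343 = 92.
Anti-diagonal must total 435; the given cells sum to 323, so (4,2) = 112.
Using row 1: 92 + 52 + 107 + 37 + ? → (1,2) = 435 − 288 = 147.
From column 1, 435 − (92 + 47 + 102 + 137) gives (4,1) = 57.
The remaining cell in column 2 is (5,2) = 435 − 368 = 67.
From row 4, 435 − (57 + 112 + 97 + 127) gives (4,3) = 42.
The remaining cell in row 5 is (5,3) = 435 − 313 = 122.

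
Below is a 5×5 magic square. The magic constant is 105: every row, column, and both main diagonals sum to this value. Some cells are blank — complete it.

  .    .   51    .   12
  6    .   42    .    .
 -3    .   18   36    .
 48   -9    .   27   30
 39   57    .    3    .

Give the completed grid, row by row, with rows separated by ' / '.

Using row 4: 48 + (-9) + 27 + 30 + ? → (4,3) = 105 − 96 = 9.
The remaining cell in column 1 is (1,1) = 105 − 90 = 15.
Column 3 needs 105; the known cells sum to 120, so (5,3) = -15.
Anti-diagonal needs 105; the known cells sum to 60, so (2,4) = 45.
Row 5 needs 105; the known cells sum to 84, so (5,5) = 21.
Column 4 needs 105; the known cells sum to 111, so (1,4) = -6.
The remaining cell in main diagonal is (2,2) = 105 − 81 = 24.
The remaining cell in row 1 is (1,2) = 105 − 72 = 33.
Row 2: 6 + 24 + 42 + 45 + ? = 105, so (2,5) = -12.
Column 2 needs 105; the known cells sum to 105, so (3,2) = 0.
Column 5 needs 105; the known cells sum to 51, so (3,5) = 54.

15 33 51 -6 12 / 6 24 42 45 -12 / -3 0 18 36 54 / 48 -9 9 27 30 / 39 57 -15 3 21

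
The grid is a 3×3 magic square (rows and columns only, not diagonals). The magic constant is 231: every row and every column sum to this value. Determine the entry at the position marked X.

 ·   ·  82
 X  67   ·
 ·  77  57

The remaining cell in row 3 is (3,1) = 231 − 134 = 97.
From column 2, 231 − (67 + 77) gives (1,2) = 87.
From column 3, 231 − (82 + 57) gives (2,3) = 92.
Using row 1: 87 + 82 + ? → (1,1) = 231 − 169 = 62.
Row 2 needs 231; the known cells sum to 159, so (2,1) = 72.

72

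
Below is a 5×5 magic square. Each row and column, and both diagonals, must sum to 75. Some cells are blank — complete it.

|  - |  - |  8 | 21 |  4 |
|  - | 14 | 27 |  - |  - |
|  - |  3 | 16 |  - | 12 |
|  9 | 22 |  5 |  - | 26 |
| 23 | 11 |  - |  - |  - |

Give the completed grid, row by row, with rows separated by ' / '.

Row 4 must total 75; the given cells sum to 62, so (4,4) = 13.
Column 2: 14 + 3 + 22 + 11 + ? = 75, so (1,2) = 25.
Column 3 must total 75; the given cells sum to 56, so (5,3) = 19.
The remaining cell in anti-diagonal is (2,4) = 75 − 65 = 10.
The remaining cell in row 1 is (1,1) = 75 − 58 = 17.
Main diagonal must total 75; the given cells sum to 60, so (5,5) = 15.
Row 5: 23 + 11 + 19 + 15 + ? = 75, so (5,4) = 7.
The remaining cell in column 4 is (3,4) = 75 − 51 = 24.
From column 5, 75 − (4 + 12 + 26 + 15) gives (2,5) = 18.
Using row 2: 14 + 27 + 10 + 18 + ? → (2,1) = 75 − 69 = 6.
Row 3 must total 75; the given cells sum to 55, so (3,1) = 20.

17 25 8 21 4 / 6 14 27 10 18 / 20 3 16 24 12 / 9 22 5 13 26 / 23 11 19 7 15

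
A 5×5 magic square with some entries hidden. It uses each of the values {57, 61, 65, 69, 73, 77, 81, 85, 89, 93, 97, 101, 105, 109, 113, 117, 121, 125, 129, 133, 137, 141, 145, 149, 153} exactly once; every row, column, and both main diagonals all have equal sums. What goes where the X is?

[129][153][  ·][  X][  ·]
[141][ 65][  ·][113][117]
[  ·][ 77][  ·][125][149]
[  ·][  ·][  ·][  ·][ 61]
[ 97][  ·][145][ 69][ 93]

The 25 entries sum to 2625, so each line sums to 2625/5 = 525.
Row 2 needs 525; the known cells sum to 436, so (2,3) = 89.
Row 5 needs 525; the known cells sum to 404, so (5,2) = 121.
From column 2, 525 − (153 + 65 + 77 + 121) gives (4,2) = 109.
From column 5, 525 − (117 + 149 + 61 + 93) gives (1,5) = 105.
Using anti-diagonal: 105 + 113 + 109 + 97 + ? → (3,3) = 525 − 424 = 101.
From row 3, 525 − (77 + 101 + 125 + 149) gives (3,1) = 73.
The remaining cell in column 1 is (4,1) = 525 − 440 = 85.
Main diagonal must total 525; the given cells sum to 388, so (4,4) = 137.
Row 4 must total 525; the given cells sum to 392, so (4,3) = 133.
Column 3 needs 525; the known cells sum to 468, so (1,3) = 57.
From column 4, 525 − (113 + 125 + 137 + 69) gives (1,4) = 81.

81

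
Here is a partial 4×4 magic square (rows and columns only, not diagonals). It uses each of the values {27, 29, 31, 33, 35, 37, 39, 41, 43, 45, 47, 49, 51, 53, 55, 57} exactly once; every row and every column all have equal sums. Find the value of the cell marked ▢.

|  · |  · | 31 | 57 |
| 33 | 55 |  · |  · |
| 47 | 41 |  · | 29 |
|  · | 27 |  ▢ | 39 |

The 16 entries sum to 672, so each line sums to 672/4 = 168.
Row 3: 47 + 41 + 29 + ? = 168, so (3,3) = 51.
The remaining cell in column 2 is (1,2) = 168 − 123 = 45.
Column 4 needs 168; the known cells sum to 125, so (2,4) = 43.
The remaining cell in row 1 is (1,1) = 168 − 133 = 35.
The remaining cell in row 2 is (2,3) = 168 − 131 = 37.
Using column 1: 35 + 33 + 47 + ? → (4,1) = 168 − 115 = 53.
From column 3, 168 − (31 + 37 + 51) gives (4,3) = 49.

49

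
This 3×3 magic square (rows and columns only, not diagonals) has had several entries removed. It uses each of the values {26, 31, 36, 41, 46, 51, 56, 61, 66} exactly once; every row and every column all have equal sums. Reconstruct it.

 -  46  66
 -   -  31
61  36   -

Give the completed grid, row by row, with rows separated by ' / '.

26 46 66 / 51 56 31 / 61 36 41

The 9 entries sum to 414, so each line sums to 414/3 = 138.
Row 1 needs 138; the known cells sum to 112, so (1,1) = 26.
From row 3, 138 − (61 + 36) gives (3,3) = 41.
Column 1: 26 + 61 + ? = 138, so (2,1) = 51.
Column 2 needs 138; the known cells sum to 82, so (2,2) = 56.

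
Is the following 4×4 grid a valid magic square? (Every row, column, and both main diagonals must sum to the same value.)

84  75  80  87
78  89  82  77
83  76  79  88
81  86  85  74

Yes

Row 1: 84 + 75 + 80 + 87 = 326.
Row 2: 78 + 89 + 82 + 77 = 326.
Row 3: 83 + 76 + 79 + 88 = 326.
Row 4: 81 + 86 + 85 + 74 = 326.
Column 1: 84 + 78 + 83 + 81 = 326.
Column 2: 75 + 89 + 76 + 86 = 326.
Column 3: 80 + 82 + 79 + 85 = 326.
Column 4: 87 + 77 + 88 + 74 = 326.
Main diagonal: 84 + 89 + 79 + 74 = 326.
Anti-diagonal: 87 + 82 + 76 + 81 = 326.
All lines sum to 326.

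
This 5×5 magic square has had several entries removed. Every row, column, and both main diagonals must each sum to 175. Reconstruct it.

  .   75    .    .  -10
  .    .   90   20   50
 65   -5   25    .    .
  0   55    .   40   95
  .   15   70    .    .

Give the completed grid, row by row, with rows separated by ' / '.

Row 4 must total 175; the given cells sum to 190, so (4,3) = -15.
Column 2: 75 + (-5) + 55 + 15 + ? = 175, so (2,2) = 35.
Column 3: 90 + 25 + (-15) + 70 + ? = 175, so (1,3) = 5.
Using anti-diagonal: -10 + 20 + 25 + 55 + ? → (5,1) = 175 − 90 = 85.
The remaining cell in row 2 is (2,1) = 175 − 195 = -20.
Column 1: -20 + 65 + 0 + 85 + ? = 175, so (1,1) = 45.
Using main diagonal: 45 + 35 + 25 + 40 + ? → (5,5) = 175 − 145 = 30.
Row 1 must total 175; the given cells sum to 115, so (1,4) = 60.
Row 5 needs 175; the known cells sum to 200, so (5,4) = -25.
Column 4 must total 175; the given cells sum to 95, so (3,4) = 80.
Using column 5: -10 + 50 + 95 + 30 + ? → (3,5) = 175 − 165 = 10.

45 75 5 60 -10 / -20 35 90 20 50 / 65 -5 25 80 10 / 0 55 -15 40 95 / 85 15 70 -25 30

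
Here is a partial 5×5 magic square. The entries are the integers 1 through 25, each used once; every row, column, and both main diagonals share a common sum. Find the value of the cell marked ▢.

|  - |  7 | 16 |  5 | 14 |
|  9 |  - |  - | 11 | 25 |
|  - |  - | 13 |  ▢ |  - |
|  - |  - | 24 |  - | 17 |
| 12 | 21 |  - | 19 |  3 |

22

The entries are 1 through 25, which sum to 325, so each line sums to 325/5 = 65.
Using row 1: 7 + 16 + 5 + 14 + ? → (1,1) = 65 − 42 = 23.
Row 5 must total 65; the given cells sum to 55, so (5,3) = 10.
Column 3 must total 65; the given cells sum to 63, so (2,3) = 2.
Column 5 must total 65; the given cells sum to 59, so (3,5) = 6.
Anti-diagonal: 14 + 11 + 13 + 12 + ? = 65, so (4,2) = 15.
The remaining cell in row 2 is (2,2) = 65 − 47 = 18.
The remaining cell in column 2 is (3,2) = 65 − 61 = 4.
The remaining cell in main diagonal is (4,4) = 65 − 57 = 8.
Row 4 needs 65; the known cells sum to 64, so (4,1) = 1.
Column 1: 23 + 9 + 1 + 12 + ? = 65, so (3,1) = 20.
Using column 4: 5 + 11 + 8 + 19 + ? → (3,4) = 65 − 43 = 22.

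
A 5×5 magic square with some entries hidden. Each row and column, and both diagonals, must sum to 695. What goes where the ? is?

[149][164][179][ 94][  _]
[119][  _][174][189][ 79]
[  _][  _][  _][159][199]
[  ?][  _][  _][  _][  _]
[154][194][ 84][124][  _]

Row 1: 149 + 164 + 179 + 94 + ? = 695, so (1,5) = 109.
Row 2 must total 695; the given cells sum to 561, so (2,2) = 134.
Row 5 must total 695; the given cells sum to 556, so (5,5) = 139.
Column 4: 94 + 189 + 159 + 124 + ? = 695, so (4,4) = 129.
Column 5 must total 695; the given cells sum to 526, so (4,5) = 169.
From main diagonal, 695 − (149 + 134 + 129 + 139) gives (3,3) = 144.
Anti-diagonal needs 695; the known cells sum to 596, so (4,2) = 99.
Column 2: 164 + 134 + 99 + 194 + ? = 695, so (3,2) = 104.
Using column 3: 179 + 174 + 144 + 84 + ? → (4,3) = 695 − 581 = 114.
Row 3: 104 + 144 + 159 + 199 + ? = 695, so (3,1) = 89.
Using row 4: 99 + 114 + 129 + 169 + ? → (4,1) = 695 − 511 = 184.

184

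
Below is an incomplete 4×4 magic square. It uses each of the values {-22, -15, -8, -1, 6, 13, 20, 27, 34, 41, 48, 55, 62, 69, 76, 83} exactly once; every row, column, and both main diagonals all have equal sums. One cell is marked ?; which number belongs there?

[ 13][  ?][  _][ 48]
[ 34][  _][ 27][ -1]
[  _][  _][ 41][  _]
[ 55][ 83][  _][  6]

-15

The 16 entries sum to 488, so each line sums to 488/4 = 122.
The remaining cell in row 2 is (2,2) = 122 − 60 = 62.
Row 4: 55 + 83 + 6 + ? = 122, so (4,3) = -22.
Column 1 needs 122; the known cells sum to 102, so (3,1) = 20.
Using column 3: 27 + 41 + (-22) + ? → (1,3) = 122 − 46 = 76.
The remaining cell in column 4 is (3,4) = 122 − 53 = 69.
From anti-diagonal, 122 − (48 + 27 + 55) gives (3,2) = -8.
From row 1, 122 − (13 + 76 + 48) gives (1,2) = -15.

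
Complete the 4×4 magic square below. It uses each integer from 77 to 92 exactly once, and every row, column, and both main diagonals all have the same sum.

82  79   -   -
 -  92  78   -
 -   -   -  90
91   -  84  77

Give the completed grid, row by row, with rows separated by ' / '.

The entries are 77 through 92, which sum to 1352, so each line sums to 1352/4 = 338.
From row 4, 338 − (91 + 84 + 77) gives (4,2) = 86.
The remaining cell in column 2 is (3,2) = 338 − 257 = 81.
Main diagonal needs 338; the known cells sum to 251, so (3,3) = 87.
Anti-diagonal needs 338; the known cells sum to 250, so (1,4) = 88.
Using row 1: 82 + 79 + 88 + ? → (1,3) = 338 − 249 = 89.
Row 3: 81 + 87 + 90 + ? = 338, so (3,1) = 80.
The remaining cell in column 1 is (2,1) = 338 − 253 = 85.
Column 4 must total 338; the given cells sum to 255, so (2,4) = 83.

82 79 89 88 / 85 92 78 83 / 80 81 87 90 / 91 86 84 77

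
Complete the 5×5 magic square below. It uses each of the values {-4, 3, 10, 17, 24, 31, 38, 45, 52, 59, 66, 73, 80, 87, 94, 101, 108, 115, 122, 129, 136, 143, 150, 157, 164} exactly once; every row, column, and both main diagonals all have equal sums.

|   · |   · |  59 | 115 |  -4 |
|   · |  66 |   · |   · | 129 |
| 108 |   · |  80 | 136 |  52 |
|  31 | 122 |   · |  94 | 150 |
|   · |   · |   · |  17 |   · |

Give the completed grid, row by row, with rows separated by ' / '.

The 25 entries sum to 2000, so each line sums to 2000/5 = 400.
From row 3, 400 − (108 + 80 + 136 + 52) gives (3,2) = 24.
Using row 4: 31 + 122 + 94 + 150 + ? → (4,3) = 400 − 397 = 3.
Column 4 needs 400; the known cells sum to 362, so (2,4) = 38.
Using column 5: -4 + 129 + 52 + 150 + ? → (5,5) = 400 − 327 = 73.
Using main diagonal: 66 + 80 + 94 + 73 + ? → (1,1) = 400 − 313 = 87.
The remaining cell in anti-diagonal is (5,1) = 400 − 236 = 164.
From row 1, 400 − (87 + 59 + 115 + (-4)) gives (1,2) = 143.
Using column 1: 87 + 108 + 31 + 164 + ? → (2,1) = 400 − 390 = 10.
Using column 2: 143 + 66 + 24 + 122 + ? → (5,2) = 400 − 355 = 45.
From row 2, 400 − (10 + 66 + 38 + 129) gives (2,3) = 157.
The remaining cell in row 5 is (5,3) = 400 − 299 = 101.

87 143 59 115 -4 / 10 66 157 38 129 / 108 24 80 136 52 / 31 122 3 94 150 / 164 45 101 17 73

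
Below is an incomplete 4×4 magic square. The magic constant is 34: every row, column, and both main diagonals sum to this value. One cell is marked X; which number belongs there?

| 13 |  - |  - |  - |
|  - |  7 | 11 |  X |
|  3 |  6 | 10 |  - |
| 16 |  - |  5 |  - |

Row 3 must total 34; the given cells sum to 19, so (3,4) = 15.
Column 1 needs 34; the known cells sum to 32, so (2,1) = 2.
Column 3 needs 34; the known cells sum to 26, so (1,3) = 8.
Main diagonal needs 34; the known cells sum to 30, so (4,4) = 4.
Anti-diagonal must total 34; the given cells sum to 33, so (1,4) = 1.
Row 1: 13 + 8 + 1 + ? = 34, so (1,2) = 12.
Row 2 must total 34; the given cells sum to 20, so (2,4) = 14.

14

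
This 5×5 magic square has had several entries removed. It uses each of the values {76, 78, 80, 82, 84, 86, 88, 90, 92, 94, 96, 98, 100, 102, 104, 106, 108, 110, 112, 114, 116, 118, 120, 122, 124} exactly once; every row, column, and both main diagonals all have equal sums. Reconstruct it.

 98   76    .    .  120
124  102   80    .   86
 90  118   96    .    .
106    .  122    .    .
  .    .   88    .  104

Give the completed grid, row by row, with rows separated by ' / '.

The 25 entries sum to 2500, so each line sums to 2500/5 = 500.
From row 2, 500 − (124 + 102 + 80 + 86) gives (2,4) = 108.
Column 1 must total 500; the given cells sum to 418, so (5,1) = 82.
Column 3: 80 + 96 + 122 + 88 + ? = 500, so (1,3) = 114.
Main diagonal: 98 + 102 + 96 + 104 + ? = 500, so (4,4) = 100.
Using anti-diagonal: 120 + 108 + 96 + 82 + ? → (4,2) = 500 − 406 = 94.
From row 1, 500 − (98 + 76 + 114 + 120) gives (1,4) = 92.
Row 4 needs 500; the known cells sum to 422, so (4,5) = 78.
Column 2 needs 500; the known cells sum to 390, so (5,2) = 110.
Using column 5: 120 + 86 + 78 + 104 + ? → (3,5) = 500 − 388 = 112.
Row 3 needs 500; the known cells sum to 416, so (3,4) = 84.
From row 5, 500 − (82 + 110 + 88 + 104) gives (5,4) = 116.

98 76 114 92 120 / 124 102 80 108 86 / 90 118 96 84 112 / 106 94 122 100 78 / 82 110 88 116 104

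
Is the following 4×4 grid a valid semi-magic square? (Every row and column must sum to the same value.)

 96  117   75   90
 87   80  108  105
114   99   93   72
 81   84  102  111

No — row 2 sums to 380 but row 1 sums to 378.

Row 1: 96 + 117 + 75 + 90 = 378.
Row 2: 87 + 80 + 108 + 105 = 380.
Row 3: 114 + 99 + 93 + 72 = 378.
Row 4: 81 + 84 + 102 + 111 = 378.
Column 1: 96 + 87 + 114 + 81 = 378.
Column 2: 117 + 80 + 99 + 84 = 380.
Column 3: 75 + 108 + 93 + 102 = 378.
Column 4: 90 + 105 + 72 + 111 = 378.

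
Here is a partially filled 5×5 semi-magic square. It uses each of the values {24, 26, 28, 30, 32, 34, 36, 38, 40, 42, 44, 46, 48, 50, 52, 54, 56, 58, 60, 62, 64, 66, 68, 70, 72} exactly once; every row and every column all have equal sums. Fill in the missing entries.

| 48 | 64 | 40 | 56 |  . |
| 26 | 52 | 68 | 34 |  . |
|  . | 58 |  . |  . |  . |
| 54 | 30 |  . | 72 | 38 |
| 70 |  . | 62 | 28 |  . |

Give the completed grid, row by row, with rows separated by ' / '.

The 25 entries sum to 1200, so each line sums to 1200/5 = 240.
From row 1, 240 − (48 + 64 + 40 + 56) gives (1,5) = 32.
From row 2, 240 − (26 + 52 + 68 + 34) gives (2,5) = 60.
From row 4, 240 − (54 + 30 + 72 + 38) gives (4,3) = 46.
Using column 1: 48 + 26 + 54 + 70 + ? → (3,1) = 240 − 198 = 42.
From column 2, 240 − (64 + 52 + 58 + 30) gives (5,2) = 36.
From column 3, 240 − (40 + 68 + 46 + 62) gives (3,3) = 24.
Column 4 needs 240; the known cells sum to 190, so (3,4) = 50.
Row 3 needs 240; the known cells sum to 174, so (3,5) = 66.
Using row 5: 70 + 36 + 62 + 28 + ? → (5,5) = 240 − 196 = 44.

48 64 40 56 32 / 26 52 68 34 60 / 42 58 24 50 66 / 54 30 46 72 38 / 70 36 62 28 44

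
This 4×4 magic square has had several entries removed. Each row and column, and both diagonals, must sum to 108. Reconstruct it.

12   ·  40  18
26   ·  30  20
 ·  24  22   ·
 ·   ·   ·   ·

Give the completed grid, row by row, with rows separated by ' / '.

Row 1 needs 108; the known cells sum to 70, so (1,2) = 38.
Using row 2: 26 + 30 + 20 + ? → (2,2) = 108 − 76 = 32.
From column 2, 108 − (38 + 32 + 24) gives (4,2) = 14.
The remaining cell in column 3 is (4,3) = 108 − 92 = 16.
Main diagonal: 12 + 32 + 22 + ? = 108, so (4,4) = 42.
From anti-diagonal, 108 − (18 + 30 + 24) gives (4,1) = 36.
Using column 1: 12 + 26 + 36 + ? → (3,1) = 108 − 74 = 34.
Using column 4: 18 + 20 + 42 + ? → (3,4) = 108 − 80 = 28.

12 38 40 18 / 26 32 30 20 / 34 24 22 28 / 36 14 16 42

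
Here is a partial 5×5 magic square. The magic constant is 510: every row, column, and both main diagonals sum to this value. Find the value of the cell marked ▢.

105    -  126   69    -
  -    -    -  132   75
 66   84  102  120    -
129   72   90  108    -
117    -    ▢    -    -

From row 3, 510 − (66 + 84 + 102 + 120) gives (3,5) = 138.
From row 4, 510 − (129 + 72 + 90 + 108) gives (4,5) = 111.
From column 1, 510 − (105 + 66 + 129 + 117) gives (2,1) = 93.
From column 4, 510 − (69 + 132 + 120 + 108) gives (5,4) = 81.
Anti-diagonal: 132 + 102 + 72 + 117 + ? = 510, so (1,5) = 87.
Row 1: 105 + 126 + 69 + 87 + ? = 510, so (1,2) = 123.
Column 5: 87 + 75 + 138 + 111 + ? = 510, so (5,5) = 99.
Main diagonal must total 510; the given cells sum to 414, so (2,2) = 96.
Using row 2: 93 + 96 + 132 + 75 + ? → (2,3) = 510 − 396 = 114.
The remaining cell in column 2 is (5,2) = 510 − 375 = 135.
Using column 3: 126 + 114 + 102 + 90 + ? → (5,3) = 510 − 432 = 78.

78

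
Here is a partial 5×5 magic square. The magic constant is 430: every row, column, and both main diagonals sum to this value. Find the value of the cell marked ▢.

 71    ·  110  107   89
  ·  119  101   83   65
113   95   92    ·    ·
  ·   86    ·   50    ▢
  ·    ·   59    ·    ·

Row 1 needs 430; the known cells sum to 377, so (1,2) = 53.
From row 2, 430 − (119 + 101 + 83 + 65) gives (2,1) = 62.
Column 2 needs 430; the known cells sum to 353, so (5,2) = 77.
From column 3, 430 − (110 + 101 + 92 + 59) gives (4,3) = 68.
Main diagonal needs 430; the known cells sum to 332, so (5,5) = 98.
From anti-diagonal, 430 − (89 + 83 + 92 + 86) gives (5,1) = 80.
Row 5 must total 430; the given cells sum to 314, so (5,4) = 116.
From column 1, 430 − (71 + 62 + 113 + 80) gives (4,1) = 104.
The remaining cell in column 4 is (3,4) = 430 − 356 = 74.
Row 3 must total 430; the given cells sum to 374, so (3,5) = 56.
Using row 4: 104 + 86 + 68 + 50 + ? → (4,5) = 430 − 308 = 122.

122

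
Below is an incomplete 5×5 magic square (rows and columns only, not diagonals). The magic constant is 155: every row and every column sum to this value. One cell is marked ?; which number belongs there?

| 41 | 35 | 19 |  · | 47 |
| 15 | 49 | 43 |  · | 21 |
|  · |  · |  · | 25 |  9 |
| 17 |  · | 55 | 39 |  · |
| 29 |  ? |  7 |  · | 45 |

Row 1: 41 + 35 + 19 + 47 + ? = 155, so (1,4) = 13.
Row 2 must total 155; the given cells sum to 128, so (2,4) = 27.
Column 1: 41 + 15 + 17 + 29 + ? = 155, so (3,1) = 53.
Column 3 must total 155; the given cells sum to 124, so (3,3) = 31.
Column 4 needs 155; the known cells sum to 104, so (5,4) = 51.
The remaining cell in column 5 is (4,5) = 155 − 122 = 33.
Row 3 needs 155; the known cells sum to 118, so (3,2) = 37.
Row 4: 17 + 55 + 39 + 33 + ? = 155, so (4,2) = 11.
From row 5, 155 − (29 + 7 + 51 + 45) gives (5,2) = 23.

23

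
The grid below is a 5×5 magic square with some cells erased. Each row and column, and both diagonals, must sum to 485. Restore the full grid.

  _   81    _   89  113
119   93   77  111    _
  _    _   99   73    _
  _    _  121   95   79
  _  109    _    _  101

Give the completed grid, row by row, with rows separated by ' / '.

Row 2 must total 485; the given cells sum to 400, so (2,5) = 85.
Column 4 needs 485; the known cells sum to 368, so (5,4) = 117.
Column 5: 113 + 85 + 79 + 101 + ? = 485, so (3,5) = 107.
Main diagonal must total 485; the given cells sum to 388, so (1,1) = 97.
Row 1 needs 485; the known cells sum to 380, so (1,3) = 105.
Column 3 needs 485; the known cells sum to 402, so (5,3) = 83.
Using row 5: 109 + 83 + 117 + 101 + ? → (5,1) = 485 − 410 = 75.
From anti-diagonal, 485 − (113 + 111 + 99 + 75) gives (4,2) = 87.
Using row 4: 87 + 121 + 95 + 79 + ? → (4,1) = 485 − 382 = 103.
Using column 1: 97 + 119 + 103 + 75 + ? → (3,1) = 485 − 394 = 91.
From column 2, 485 − (81 + 93 + 87 + 109) gives (3,2) = 115.

97 81 105 89 113 / 119 93 77 111 85 / 91 115 99 73 107 / 103 87 121 95 79 / 75 109 83 117 101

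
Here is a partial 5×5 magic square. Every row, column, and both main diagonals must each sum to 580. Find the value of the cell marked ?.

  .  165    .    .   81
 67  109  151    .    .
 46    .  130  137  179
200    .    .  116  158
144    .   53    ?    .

The remaining cell in row 3 is (3,2) = 580 − 492 = 88.
Column 1 must total 580; the given cells sum to 457, so (1,1) = 123.
From main diagonal, 580 − (123 + 109 + 130 + 116) gives (5,5) = 102.
From column 5, 580 − (81 + 179 + 158 + 102) gives (2,5) = 60.
From row 2, 580 − (67 + 109 + 151 + 60) gives (2,4) = 193.
Anti-diagonal must total 580; the given cells sum to 548, so (4,2) = 32.
Row 4: 200 + 32 + 116 + 158 + ? = 580, so (4,3) = 74.
The remaining cell in column 2 is (5,2) = 580 − 394 = 186.
The remaining cell in column 3 is (1,3) = 580 − 408 = 172.
From row 1, 580 − (123 + 165 + 172 + 81) gives (1,4) = 39.
Using row 5: 144 + 186 + 53 + 102 + ? → (5,4) = 580 − 485 = 95.

95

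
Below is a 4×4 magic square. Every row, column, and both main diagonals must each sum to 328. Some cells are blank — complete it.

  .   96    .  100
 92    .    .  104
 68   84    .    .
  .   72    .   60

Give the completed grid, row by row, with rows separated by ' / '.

The remaining cell in column 2 is (2,2) = 328 − 252 = 76.
Column 4 must total 328; the given cells sum to 264, so (3,4) = 64.
From row 2, 328 − (92 + 76 + 104) gives (2,3) = 56.
Row 3 must total 328; the given cells sum to 216, so (3,3) = 112.
Main diagonal needs 328; the known cells sum to 248, so (1,1) = 80.
Anti-diagonal: 100 + 56 + 84 + ? = 328, so (4,1) = 88.
Using row 1: 80 + 96 + 100 + ? → (1,3) = 328 − 276 = 52.
From row 4, 328 − (88 + 72 + 60) gives (4,3) = 108.

80 96 52 100 / 92 76 56 104 / 68 84 112 64 / 88 72 108 60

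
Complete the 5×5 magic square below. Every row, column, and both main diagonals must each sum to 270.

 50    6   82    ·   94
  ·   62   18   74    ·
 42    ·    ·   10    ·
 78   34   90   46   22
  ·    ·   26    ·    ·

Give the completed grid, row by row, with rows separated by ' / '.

50 6 82 38 94 / 86 62 18 74 30 / 42 98 54 10 66 / 78 34 90 46 22 / 14 70 26 102 58

From row 1, 270 − (50 + 6 + 82 + 94) gives (1,4) = 38.
Column 3 must total 270; the given cells sum to 216, so (3,3) = 54.
Column 4 must total 270; the given cells sum to 168, so (5,4) = 102.
Main diagonal needs 270; the known cells sum to 212, so (5,5) = 58.
The remaining cell in anti-diagonal is (5,1) = 270 − 256 = 14.
The remaining cell in row 5 is (5,2) = 270 − 200 = 70.
Column 1 needs 270; the known cells sum to 184, so (2,1) = 86.
Column 2 must total 270; the given cells sum to 172, so (3,2) = 98.
Using row 2: 86 + 62 + 18 + 74 + ? → (2,5) = 270 − 240 = 30.
Row 3 must total 270; the given cells sum to 204, so (3,5) = 66.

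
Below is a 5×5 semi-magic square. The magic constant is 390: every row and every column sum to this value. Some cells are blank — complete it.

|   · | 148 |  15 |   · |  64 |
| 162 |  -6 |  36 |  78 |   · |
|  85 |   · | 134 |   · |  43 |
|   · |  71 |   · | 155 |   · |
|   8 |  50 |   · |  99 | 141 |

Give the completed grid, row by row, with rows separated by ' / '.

106 148 15 57 64 / 162 -6 36 78 120 / 85 127 134 1 43 / 29 71 113 155 22 / 8 50 92 99 141

Using row 2: 162 + (-6) + 36 + 78 + ? → (2,5) = 390 − 270 = 120.
Using row 5: 8 + 50 + 99 + 141 + ? → (5,3) = 390 − 298 = 92.
Column 2 must total 390; the given cells sum to 263, so (3,2) = 127.
Column 3 must total 390; the given cells sum to 277, so (4,3) = 113.
Using column 5: 64 + 120 + 43 + 141 + ? → (4,5) = 390 − 368 = 22.
Row 3 needs 390; the known cells sum to 389, so (3,4) = 1.
From row 4, 390 − (71 + 113 + 155 + 22) gives (4,1) = 29.
Column 1: 162 + 85 + 29 + 8 + ? = 390, so (1,1) = 106.
From column 4, 390 − (78 + 1 + 155 + 99) gives (1,4) = 57.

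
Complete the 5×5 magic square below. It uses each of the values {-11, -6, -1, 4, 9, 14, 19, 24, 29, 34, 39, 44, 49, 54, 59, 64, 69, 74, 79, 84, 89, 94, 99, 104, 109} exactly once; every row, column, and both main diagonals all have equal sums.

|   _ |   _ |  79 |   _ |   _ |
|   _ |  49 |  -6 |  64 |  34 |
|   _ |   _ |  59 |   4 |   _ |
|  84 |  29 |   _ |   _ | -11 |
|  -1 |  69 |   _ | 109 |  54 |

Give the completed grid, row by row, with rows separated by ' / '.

39 9 79 24 94 / 104 49 -6 64 34 / 19 89 59 4 74 / 84 29 99 44 -11 / -1 69 14 109 54

The 25 entries sum to 1225, so each line sums to 1225/5 = 245.
Row 2 needs 245; the known cells sum to 141, so (2,1) = 104.
The remaining cell in row 5 is (5,3) = 245 − 231 = 14.
Column 3 needs 245; the known cells sum to 146, so (4,3) = 99.
From anti-diagonal, 245 − (64 + 59 + 29 + (-1)) gives (1,5) = 94.
Using row 4: 84 + 29 + 99 + (-11) + ? → (4,4) = 245 − 201 = 44.
Using column 4: 64 + 4 + 44 + 109 + ? → (1,4) = 245 − 221 = 24.
Column 5: 94 + 34 + (-11) + 54 + ? = 245, so (3,5) = 74.
Main diagonal must total 245; the given cells sum to 206, so (1,1) = 39.
Row 1 must total 245; the given cells sum to 236, so (1,2) = 9.
The remaining cell in column 1 is (3,1) = 245 − 226 = 19.
Using column 2: 9 + 49 + 29 + 69 + ? → (3,2) = 245 − 156 = 89.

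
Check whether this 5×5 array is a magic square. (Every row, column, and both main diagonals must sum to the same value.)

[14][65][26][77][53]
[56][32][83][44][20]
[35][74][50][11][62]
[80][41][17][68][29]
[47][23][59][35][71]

Row 1: 14 + 65 + 26 + 77 + 53 = 235.
Row 2: 56 + 32 + 83 + 44 + 20 = 235.
Row 3: 35 + 74 + 50 + 11 + 62 = 232.
Row 4: 80 + 41 + 17 + 68 + 29 = 235.
Row 5: 47 + 23 + 59 + 35 + 71 = 235.
Column 1: 14 + 56 + 35 + 80 + 47 = 232.
Column 2: 65 + 32 + 74 + 41 + 23 = 235.
Column 3: 26 + 83 + 50 + 17 + 59 = 235.
Column 4: 77 + 44 + 11 + 68 + 35 = 235.
Column 5: 53 + 20 + 62 + 29 + 71 = 235.
Main diagonal: 14 + 32 + 50 + 68 + 71 = 235.
Anti-diagonal: 53 + 44 + 50 + 41 + 47 = 235.

No — row 2 sums to 235 but row 3 sums to 232.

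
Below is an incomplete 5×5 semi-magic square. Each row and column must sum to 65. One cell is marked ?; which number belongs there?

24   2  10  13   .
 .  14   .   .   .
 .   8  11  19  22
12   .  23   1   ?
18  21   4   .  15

9

Row 1: 24 + 2 + 10 + 13 + ? = 65, so (1,5) = 16.
Row 3: 8 + 11 + 19 + 22 + ? = 65, so (3,1) = 5.
From row 5, 65 − (18 + 21 + 4 + 15) gives (5,4) = 7.
The remaining cell in column 1 is (2,1) = 65 − 59 = 6.
Using column 2: 2 + 14 + 8 + 21 + ? → (4,2) = 65 − 45 = 20.
Using column 3: 10 + 11 + 23 + 4 + ? → (2,3) = 65 − 48 = 17.
Column 4: 13 + 19 + 1 + 7 + ? = 65, so (2,4) = 25.
Row 2: 6 + 14 + 17 + 25 + ? = 65, so (2,5) = 3.
The remaining cell in row 4 is (4,5) = 65 − 56 = 9.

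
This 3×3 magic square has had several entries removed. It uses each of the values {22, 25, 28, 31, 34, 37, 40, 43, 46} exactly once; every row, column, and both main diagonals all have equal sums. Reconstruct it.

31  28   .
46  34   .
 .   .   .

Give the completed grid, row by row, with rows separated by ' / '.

31 28 43 / 46 34 22 / 25 40 37

The 9 entries sum to 306, so each line sums to 306/3 = 102.
Row 1 must total 102; the given cells sum to 59, so (1,3) = 43.
Row 2: 46 + 34 + ? = 102, so (2,3) = 22.
From column 1, 102 − (31 + 46) gives (3,1) = 25.
Using column 2: 28 + 34 + ? → (3,2) = 102 − 62 = 40.
From column 3, 102 − (43 + 22) gives (3,3) = 37.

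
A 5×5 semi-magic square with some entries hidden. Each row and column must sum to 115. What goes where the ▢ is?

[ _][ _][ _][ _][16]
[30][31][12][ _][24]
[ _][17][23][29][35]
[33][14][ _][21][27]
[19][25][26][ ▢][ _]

32

Row 2: 30 + 31 + 12 + 24 + ? = 115, so (2,4) = 18.
Row 3: 17 + 23 + 29 + 35 + ? = 115, so (3,1) = 11.
The remaining cell in row 4 is (4,3) = 115 − 95 = 20.
Column 1 needs 115; the known cells sum to 93, so (1,1) = 22.
Column 2 must total 115; the given cells sum to 87, so (1,2) = 28.
Using column 3: 12 + 23 + 20 + 26 + ? → (1,3) = 115 − 81 = 34.
Column 5 needs 115; the known cells sum to 102, so (5,5) = 13.
From row 1, 115 − (22 + 28 + 34 + 16) gives (1,4) = 15.
Row 5 must total 115; the given cells sum to 83, so (5,4) = 32.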